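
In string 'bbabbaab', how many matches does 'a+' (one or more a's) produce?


Pattern 'a+' matches one or more consecutive a's.
String: 'bbabbaab'
Scanning for runs of a:
  Match 1: 'a' (length 1)
  Match 2: 'aa' (length 2)
Total matches: 2

2


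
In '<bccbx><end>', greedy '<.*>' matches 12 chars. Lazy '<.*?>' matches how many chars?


Greedy '<.*>' tries to match as MUCH as possible.
Lazy '<.*?>' tries to match as LITTLE as possible.

String: '<bccbx><end>'
Greedy '<.*>' starts at first '<' and extends to the LAST '>': '<bccbx><end>' (12 chars)
Lazy '<.*?>' starts at first '<' and stops at the FIRST '>': '<bccbx>' (7 chars)

7


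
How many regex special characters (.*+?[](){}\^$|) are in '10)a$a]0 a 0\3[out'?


Regex special characters are: . * + ? [ ] ( ) { } \ ^ $ |
Scanning '10)a$a]0 a 0\3[out':
  pos 2: ')' -> SPECIAL
  pos 4: '$' -> SPECIAL
  pos 6: ']' -> SPECIAL
  pos 12: '\' -> SPECIAL
  pos 14: '[' -> SPECIAL
Special chars found: [')', '$', ']', '\\', '[']
Total: 5

5


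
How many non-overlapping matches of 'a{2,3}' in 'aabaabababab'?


Pattern 'a{2,3}' matches between 2 and 3 consecutive a's (greedy).
String: 'aabaabababab'
Finding runs of a's and applying greedy matching:
  Run at pos 0: 'aa' (length 2)
  Run at pos 3: 'aa' (length 2)
  Run at pos 6: 'a' (length 1)
  Run at pos 8: 'a' (length 1)
  Run at pos 10: 'a' (length 1)
Matches: ['aa', 'aa']
Count: 2

2


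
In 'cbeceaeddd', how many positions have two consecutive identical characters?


Looking for consecutive identical characters in 'cbeceaeddd':
  pos 0-1: 'c' vs 'b' -> different
  pos 1-2: 'b' vs 'e' -> different
  pos 2-3: 'e' vs 'c' -> different
  pos 3-4: 'c' vs 'e' -> different
  pos 4-5: 'e' vs 'a' -> different
  pos 5-6: 'a' vs 'e' -> different
  pos 6-7: 'e' vs 'd' -> different
  pos 7-8: 'd' vs 'd' -> MATCH ('dd')
  pos 8-9: 'd' vs 'd' -> MATCH ('dd')
Consecutive identical pairs: ['dd', 'dd']
Count: 2

2


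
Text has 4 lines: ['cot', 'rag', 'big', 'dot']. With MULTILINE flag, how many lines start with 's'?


With MULTILINE flag, ^ matches the start of each line.
Lines: ['cot', 'rag', 'big', 'dot']
Checking which lines start with 's':
  Line 1: 'cot' -> no
  Line 2: 'rag' -> no
  Line 3: 'big' -> no
  Line 4: 'dot' -> no
Matching lines: []
Count: 0

0


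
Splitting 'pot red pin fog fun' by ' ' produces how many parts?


Splitting by ' ' breaks the string at each occurrence of the separator.
Text: 'pot red pin fog fun'
Parts after split:
  Part 1: 'pot'
  Part 2: 'red'
  Part 3: 'pin'
  Part 4: 'fog'
  Part 5: 'fun'
Total parts: 5

5


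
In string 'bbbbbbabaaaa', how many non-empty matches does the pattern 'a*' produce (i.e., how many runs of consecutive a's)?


Pattern 'a*' matches zero or more a's. We want non-empty runs of consecutive a's.
String: 'bbbbbbabaaaa'
Walking through the string to find runs of a's:
  Run 1: positions 6-6 -> 'a'
  Run 2: positions 8-11 -> 'aaaa'
Non-empty runs found: ['a', 'aaaa']
Count: 2

2


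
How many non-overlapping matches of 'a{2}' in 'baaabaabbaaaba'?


Pattern 'a{2}' matches exactly 2 consecutive a's (greedy, non-overlapping).
String: 'baaabaabbaaaba'
Scanning for runs of a's:
  Run at pos 1: 'aaa' (length 3) -> 1 match(es)
  Run at pos 5: 'aa' (length 2) -> 1 match(es)
  Run at pos 9: 'aaa' (length 3) -> 1 match(es)
  Run at pos 13: 'a' (length 1) -> 0 match(es)
Matches found: ['aa', 'aa', 'aa']
Total: 3

3


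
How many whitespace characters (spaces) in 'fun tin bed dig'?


\s matches whitespace characters (spaces, tabs, etc.).
Text: 'fun tin bed dig'
This text has 4 words separated by spaces.
Number of spaces = number of words - 1 = 4 - 1 = 3

3


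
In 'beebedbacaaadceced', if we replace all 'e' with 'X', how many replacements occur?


re.sub('e', 'X', text) replaces every occurrence of 'e' with 'X'.
Text: 'beebedbacaaadceced'
Scanning for 'e':
  pos 1: 'e' -> replacement #1
  pos 2: 'e' -> replacement #2
  pos 4: 'e' -> replacement #3
  pos 14: 'e' -> replacement #4
  pos 16: 'e' -> replacement #5
Total replacements: 5

5


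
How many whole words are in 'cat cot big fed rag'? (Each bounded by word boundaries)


Word boundaries (\b) mark the start/end of each word.
Text: 'cat cot big fed rag'
Splitting by whitespace:
  Word 1: 'cat'
  Word 2: 'cot'
  Word 3: 'big'
  Word 4: 'fed'
  Word 5: 'rag'
Total whole words: 5

5


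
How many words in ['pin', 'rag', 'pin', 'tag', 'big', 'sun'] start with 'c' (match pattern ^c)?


Pattern ^c anchors to start of word. Check which words begin with 'c':
  'pin' -> no
  'rag' -> no
  'pin' -> no
  'tag' -> no
  'big' -> no
  'sun' -> no
Matching words: []
Count: 0

0


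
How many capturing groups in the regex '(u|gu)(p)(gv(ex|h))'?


To count capturing groups, count each '(' that starts a group.
Pattern: '(u|gu)(p)(gv(ex|h))'
Walking through the pattern:
  Position 0: '(' -> group #1
  Position 6: '(' -> group #2
  Position 9: '(' -> group #3
  Position 12: '(' -> group #4
Total capturing groups: 4

4


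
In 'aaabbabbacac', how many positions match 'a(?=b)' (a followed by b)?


Lookahead 'a(?=b)' matches 'a' only when followed by 'b'.
String: 'aaabbabbacac'
Checking each position where char is 'a':
  pos 0: 'a' -> no (next='a')
  pos 1: 'a' -> no (next='a')
  pos 2: 'a' -> MATCH (next='b')
  pos 5: 'a' -> MATCH (next='b')
  pos 8: 'a' -> no (next='c')
  pos 10: 'a' -> no (next='c')
Matching positions: [2, 5]
Count: 2

2


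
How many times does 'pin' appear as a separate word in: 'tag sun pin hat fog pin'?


Scanning each word for exact match 'pin':
  Word 1: 'tag' -> no
  Word 2: 'sun' -> no
  Word 3: 'pin' -> MATCH
  Word 4: 'hat' -> no
  Word 5: 'fog' -> no
  Word 6: 'pin' -> MATCH
Total matches: 2

2


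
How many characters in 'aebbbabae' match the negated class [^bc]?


Negated class [^bc] matches any char NOT in {b, c}
Scanning 'aebbbabae':
  pos 0: 'a' -> MATCH
  pos 1: 'e' -> MATCH
  pos 2: 'b' -> no (excluded)
  pos 3: 'b' -> no (excluded)
  pos 4: 'b' -> no (excluded)
  pos 5: 'a' -> MATCH
  pos 6: 'b' -> no (excluded)
  pos 7: 'a' -> MATCH
  pos 8: 'e' -> MATCH
Total matches: 5

5


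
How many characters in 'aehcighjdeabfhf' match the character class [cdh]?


Character class [cdh] matches any of: {c, d, h}
Scanning string 'aehcighjdeabfhf' character by character:
  pos 0: 'a' -> no
  pos 1: 'e' -> no
  pos 2: 'h' -> MATCH
  pos 3: 'c' -> MATCH
  pos 4: 'i' -> no
  pos 5: 'g' -> no
  pos 6: 'h' -> MATCH
  pos 7: 'j' -> no
  pos 8: 'd' -> MATCH
  pos 9: 'e' -> no
  pos 10: 'a' -> no
  pos 11: 'b' -> no
  pos 12: 'f' -> no
  pos 13: 'h' -> MATCH
  pos 14: 'f' -> no
Total matches: 5

5


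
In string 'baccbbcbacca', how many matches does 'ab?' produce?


Pattern 'ab?' matches 'a' optionally followed by 'b'.
String: 'baccbbcbacca'
Scanning left to right for 'a' then checking next char:
  Match 1: 'a' (a not followed by b)
  Match 2: 'a' (a not followed by b)
  Match 3: 'a' (a not followed by b)
Total matches: 3

3


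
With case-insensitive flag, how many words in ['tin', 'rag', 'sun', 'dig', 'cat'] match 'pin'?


Case-insensitive matching: compare each word's lowercase form to 'pin'.
  'tin' -> lower='tin' -> no
  'rag' -> lower='rag' -> no
  'sun' -> lower='sun' -> no
  'dig' -> lower='dig' -> no
  'cat' -> lower='cat' -> no
Matches: []
Count: 0

0


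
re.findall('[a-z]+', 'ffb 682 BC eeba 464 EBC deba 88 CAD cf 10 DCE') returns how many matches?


Pattern '[a-z]+' finds one or more lowercase letters.
Text: 'ffb 682 BC eeba 464 EBC deba 88 CAD cf 10 DCE'
Scanning for matches:
  Match 1: 'ffb'
  Match 2: 'eeba'
  Match 3: 'deba'
  Match 4: 'cf'
Total matches: 4

4


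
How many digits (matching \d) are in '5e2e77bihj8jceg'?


\d matches any digit 0-9.
Scanning '5e2e77bihj8jceg':
  pos 0: '5' -> DIGIT
  pos 2: '2' -> DIGIT
  pos 4: '7' -> DIGIT
  pos 5: '7' -> DIGIT
  pos 10: '8' -> DIGIT
Digits found: ['5', '2', '7', '7', '8']
Total: 5

5


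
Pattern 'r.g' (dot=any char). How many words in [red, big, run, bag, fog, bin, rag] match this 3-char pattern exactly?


Pattern 'r.g' means: starts with 'r', any single char, ends with 'g'.
Checking each word (must be exactly 3 chars):
  'red' (len=3): no
  'big' (len=3): no
  'run' (len=3): no
  'bag' (len=3): no
  'fog' (len=3): no
  'bin' (len=3): no
  'rag' (len=3): MATCH
Matching words: ['rag']
Total: 1

1


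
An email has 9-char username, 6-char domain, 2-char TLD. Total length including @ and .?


An email address has format: username@domain.tld
Username length: 9
'@' character: 1
Domain length: 6
'.' character: 1
TLD length: 2
Total = 9 + 1 + 6 + 1 + 2 = 19

19


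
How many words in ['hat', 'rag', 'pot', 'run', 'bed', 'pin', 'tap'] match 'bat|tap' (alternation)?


Alternation 'bat|tap' matches either 'bat' or 'tap'.
Checking each word:
  'hat' -> no
  'rag' -> no
  'pot' -> no
  'run' -> no
  'bed' -> no
  'pin' -> no
  'tap' -> MATCH
Matches: ['tap']
Count: 1

1


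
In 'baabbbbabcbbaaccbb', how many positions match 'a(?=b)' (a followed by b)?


Lookahead 'a(?=b)' matches 'a' only when followed by 'b'.
String: 'baabbbbabcbbaaccbb'
Checking each position where char is 'a':
  pos 1: 'a' -> no (next='a')
  pos 2: 'a' -> MATCH (next='b')
  pos 7: 'a' -> MATCH (next='b')
  pos 12: 'a' -> no (next='a')
  pos 13: 'a' -> no (next='c')
Matching positions: [2, 7]
Count: 2

2


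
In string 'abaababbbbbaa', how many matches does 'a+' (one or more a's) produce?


Pattern 'a+' matches one or more consecutive a's.
String: 'abaababbbbbaa'
Scanning for runs of a:
  Match 1: 'a' (length 1)
  Match 2: 'aa' (length 2)
  Match 3: 'a' (length 1)
  Match 4: 'aa' (length 2)
Total matches: 4

4


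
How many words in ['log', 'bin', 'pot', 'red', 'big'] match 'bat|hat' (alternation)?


Alternation 'bat|hat' matches either 'bat' or 'hat'.
Checking each word:
  'log' -> no
  'bin' -> no
  'pot' -> no
  'red' -> no
  'big' -> no
Matches: []
Count: 0

0


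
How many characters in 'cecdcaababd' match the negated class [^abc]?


Negated class [^abc] matches any char NOT in {a, b, c}
Scanning 'cecdcaababd':
  pos 0: 'c' -> no (excluded)
  pos 1: 'e' -> MATCH
  pos 2: 'c' -> no (excluded)
  pos 3: 'd' -> MATCH
  pos 4: 'c' -> no (excluded)
  pos 5: 'a' -> no (excluded)
  pos 6: 'a' -> no (excluded)
  pos 7: 'b' -> no (excluded)
  pos 8: 'a' -> no (excluded)
  pos 9: 'b' -> no (excluded)
  pos 10: 'd' -> MATCH
Total matches: 3

3


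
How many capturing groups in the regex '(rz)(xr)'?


To count capturing groups, count each '(' that starts a group.
Pattern: '(rz)(xr)'
Walking through the pattern:
  Position 0: '(' -> group #1
  Position 4: '(' -> group #2
Total capturing groups: 2

2


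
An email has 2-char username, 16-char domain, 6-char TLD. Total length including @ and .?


An email address has format: username@domain.tld
Username length: 2
'@' character: 1
Domain length: 16
'.' character: 1
TLD length: 6
Total = 2 + 1 + 16 + 1 + 6 = 26

26


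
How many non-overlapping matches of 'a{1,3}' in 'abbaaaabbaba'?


Pattern 'a{1,3}' matches between 1 and 3 consecutive a's (greedy).
String: 'abbaaaabbaba'
Finding runs of a's and applying greedy matching:
  Run at pos 0: 'a' (length 1)
  Run at pos 3: 'aaaa' (length 4)
  Run at pos 9: 'a' (length 1)
  Run at pos 11: 'a' (length 1)
Matches: ['a', 'aaa', 'a', 'a', 'a']
Count: 5

5


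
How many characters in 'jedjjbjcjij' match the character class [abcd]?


Character class [abcd] matches any of: {a, b, c, d}
Scanning string 'jedjjbjcjij' character by character:
  pos 0: 'j' -> no
  pos 1: 'e' -> no
  pos 2: 'd' -> MATCH
  pos 3: 'j' -> no
  pos 4: 'j' -> no
  pos 5: 'b' -> MATCH
  pos 6: 'j' -> no
  pos 7: 'c' -> MATCH
  pos 8: 'j' -> no
  pos 9: 'i' -> no
  pos 10: 'j' -> no
Total matches: 3

3


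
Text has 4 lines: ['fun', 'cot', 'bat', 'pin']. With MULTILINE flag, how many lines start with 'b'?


With MULTILINE flag, ^ matches the start of each line.
Lines: ['fun', 'cot', 'bat', 'pin']
Checking which lines start with 'b':
  Line 1: 'fun' -> no
  Line 2: 'cot' -> no
  Line 3: 'bat' -> MATCH
  Line 4: 'pin' -> no
Matching lines: ['bat']
Count: 1

1


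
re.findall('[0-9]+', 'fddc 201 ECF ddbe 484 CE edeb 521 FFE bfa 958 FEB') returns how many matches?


Pattern '[0-9]+' finds one or more digits.
Text: 'fddc 201 ECF ddbe 484 CE edeb 521 FFE bfa 958 FEB'
Scanning for matches:
  Match 1: '201'
  Match 2: '484'
  Match 3: '521'
  Match 4: '958'
Total matches: 4

4


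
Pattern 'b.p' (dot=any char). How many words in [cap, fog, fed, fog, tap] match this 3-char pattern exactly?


Pattern 'b.p' means: starts with 'b', any single char, ends with 'p'.
Checking each word (must be exactly 3 chars):
  'cap' (len=3): no
  'fog' (len=3): no
  'fed' (len=3): no
  'fog' (len=3): no
  'tap' (len=3): no
Matching words: []
Total: 0

0


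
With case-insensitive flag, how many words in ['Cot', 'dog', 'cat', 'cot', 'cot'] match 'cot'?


Case-insensitive matching: compare each word's lowercase form to 'cot'.
  'Cot' -> lower='cot' -> MATCH
  'dog' -> lower='dog' -> no
  'cat' -> lower='cat' -> no
  'cot' -> lower='cot' -> MATCH
  'cot' -> lower='cot' -> MATCH
Matches: ['Cot', 'cot', 'cot']
Count: 3

3


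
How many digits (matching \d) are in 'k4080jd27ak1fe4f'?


\d matches any digit 0-9.
Scanning 'k4080jd27ak1fe4f':
  pos 1: '4' -> DIGIT
  pos 2: '0' -> DIGIT
  pos 3: '8' -> DIGIT
  pos 4: '0' -> DIGIT
  pos 7: '2' -> DIGIT
  pos 8: '7' -> DIGIT
  pos 11: '1' -> DIGIT
  pos 14: '4' -> DIGIT
Digits found: ['4', '0', '8', '0', '2', '7', '1', '4']
Total: 8

8


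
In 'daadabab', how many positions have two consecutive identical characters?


Looking for consecutive identical characters in 'daadabab':
  pos 0-1: 'd' vs 'a' -> different
  pos 1-2: 'a' vs 'a' -> MATCH ('aa')
  pos 2-3: 'a' vs 'd' -> different
  pos 3-4: 'd' vs 'a' -> different
  pos 4-5: 'a' vs 'b' -> different
  pos 5-6: 'b' vs 'a' -> different
  pos 6-7: 'a' vs 'b' -> different
Consecutive identical pairs: ['aa']
Count: 1

1


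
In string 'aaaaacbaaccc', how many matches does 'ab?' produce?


Pattern 'ab?' matches 'a' optionally followed by 'b'.
String: 'aaaaacbaaccc'
Scanning left to right for 'a' then checking next char:
  Match 1: 'a' (a not followed by b)
  Match 2: 'a' (a not followed by b)
  Match 3: 'a' (a not followed by b)
  Match 4: 'a' (a not followed by b)
  Match 5: 'a' (a not followed by b)
  Match 6: 'a' (a not followed by b)
  Match 7: 'a' (a not followed by b)
Total matches: 7

7


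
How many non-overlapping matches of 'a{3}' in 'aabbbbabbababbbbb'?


Pattern 'a{3}' matches exactly 3 consecutive a's (greedy, non-overlapping).
String: 'aabbbbabbababbbbb'
Scanning for runs of a's:
  Run at pos 0: 'aa' (length 2) -> 0 match(es)
  Run at pos 6: 'a' (length 1) -> 0 match(es)
  Run at pos 9: 'a' (length 1) -> 0 match(es)
  Run at pos 11: 'a' (length 1) -> 0 match(es)
Matches found: []
Total: 0

0


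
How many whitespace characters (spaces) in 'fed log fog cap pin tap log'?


\s matches whitespace characters (spaces, tabs, etc.).
Text: 'fed log fog cap pin tap log'
This text has 7 words separated by spaces.
Number of spaces = number of words - 1 = 7 - 1 = 6

6


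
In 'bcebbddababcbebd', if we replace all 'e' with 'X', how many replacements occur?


re.sub('e', 'X', text) replaces every occurrence of 'e' with 'X'.
Text: 'bcebbddababcbebd'
Scanning for 'e':
  pos 2: 'e' -> replacement #1
  pos 13: 'e' -> replacement #2
Total replacements: 2

2


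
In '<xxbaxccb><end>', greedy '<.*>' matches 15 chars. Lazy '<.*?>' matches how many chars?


Greedy '<.*>' tries to match as MUCH as possible.
Lazy '<.*?>' tries to match as LITTLE as possible.

String: '<xxbaxccb><end>'
Greedy '<.*>' starts at first '<' and extends to the LAST '>': '<xxbaxccb><end>' (15 chars)
Lazy '<.*?>' starts at first '<' and stops at the FIRST '>': '<xxbaxccb>' (10 chars)

10


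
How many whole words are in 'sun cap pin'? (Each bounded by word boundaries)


Word boundaries (\b) mark the start/end of each word.
Text: 'sun cap pin'
Splitting by whitespace:
  Word 1: 'sun'
  Word 2: 'cap'
  Word 3: 'pin'
Total whole words: 3

3


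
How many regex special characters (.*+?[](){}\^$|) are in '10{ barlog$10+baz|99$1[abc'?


Regex special characters are: . * + ? [ ] ( ) { } \ ^ $ |
Scanning '10{ barlog$10+baz|99$1[abc':
  pos 2: '{' -> SPECIAL
  pos 10: '$' -> SPECIAL
  pos 13: '+' -> SPECIAL
  pos 17: '|' -> SPECIAL
  pos 20: '$' -> SPECIAL
  pos 22: '[' -> SPECIAL
Special chars found: ['{', '$', '+', '|', '$', '[']
Total: 6

6


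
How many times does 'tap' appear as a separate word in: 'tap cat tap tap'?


Scanning each word for exact match 'tap':
  Word 1: 'tap' -> MATCH
  Word 2: 'cat' -> no
  Word 3: 'tap' -> MATCH
  Word 4: 'tap' -> MATCH
Total matches: 3

3


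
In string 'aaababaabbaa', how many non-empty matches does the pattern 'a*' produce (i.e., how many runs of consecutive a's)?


Pattern 'a*' matches zero or more a's. We want non-empty runs of consecutive a's.
String: 'aaababaabbaa'
Walking through the string to find runs of a's:
  Run 1: positions 0-2 -> 'aaa'
  Run 2: positions 4-4 -> 'a'
  Run 3: positions 6-7 -> 'aa'
  Run 4: positions 10-11 -> 'aa'
Non-empty runs found: ['aaa', 'a', 'aa', 'aa']
Count: 4

4


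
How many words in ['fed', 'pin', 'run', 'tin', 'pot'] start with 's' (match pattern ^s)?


Pattern ^s anchors to start of word. Check which words begin with 's':
  'fed' -> no
  'pin' -> no
  'run' -> no
  'tin' -> no
  'pot' -> no
Matching words: []
Count: 0

0


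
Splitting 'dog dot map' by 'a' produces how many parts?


Splitting by 'a' breaks the string at each occurrence of the separator.
Text: 'dog dot map'
Parts after split:
  Part 1: 'dog dot m'
  Part 2: 'p'
Total parts: 2

2


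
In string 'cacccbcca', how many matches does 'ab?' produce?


Pattern 'ab?' matches 'a' optionally followed by 'b'.
String: 'cacccbcca'
Scanning left to right for 'a' then checking next char:
  Match 1: 'a' (a not followed by b)
  Match 2: 'a' (a not followed by b)
Total matches: 2

2


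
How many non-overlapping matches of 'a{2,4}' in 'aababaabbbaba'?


Pattern 'a{2,4}' matches between 2 and 4 consecutive a's (greedy).
String: 'aababaabbbaba'
Finding runs of a's and applying greedy matching:
  Run at pos 0: 'aa' (length 2)
  Run at pos 3: 'a' (length 1)
  Run at pos 5: 'aa' (length 2)
  Run at pos 10: 'a' (length 1)
  Run at pos 12: 'a' (length 1)
Matches: ['aa', 'aa']
Count: 2

2


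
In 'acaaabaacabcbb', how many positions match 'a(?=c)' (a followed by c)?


Lookahead 'a(?=c)' matches 'a' only when followed by 'c'.
String: 'acaaabaacabcbb'
Checking each position where char is 'a':
  pos 0: 'a' -> MATCH (next='c')
  pos 2: 'a' -> no (next='a')
  pos 3: 'a' -> no (next='a')
  pos 4: 'a' -> no (next='b')
  pos 6: 'a' -> no (next='a')
  pos 7: 'a' -> MATCH (next='c')
  pos 9: 'a' -> no (next='b')
Matching positions: [0, 7]
Count: 2

2


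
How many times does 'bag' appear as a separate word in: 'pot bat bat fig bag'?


Scanning each word for exact match 'bag':
  Word 1: 'pot' -> no
  Word 2: 'bat' -> no
  Word 3: 'bat' -> no
  Word 4: 'fig' -> no
  Word 5: 'bag' -> MATCH
Total matches: 1

1


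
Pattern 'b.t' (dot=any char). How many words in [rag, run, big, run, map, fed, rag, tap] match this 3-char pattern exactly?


Pattern 'b.t' means: starts with 'b', any single char, ends with 't'.
Checking each word (must be exactly 3 chars):
  'rag' (len=3): no
  'run' (len=3): no
  'big' (len=3): no
  'run' (len=3): no
  'map' (len=3): no
  'fed' (len=3): no
  'rag' (len=3): no
  'tap' (len=3): no
Matching words: []
Total: 0

0


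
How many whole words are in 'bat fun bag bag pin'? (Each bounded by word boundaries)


Word boundaries (\b) mark the start/end of each word.
Text: 'bat fun bag bag pin'
Splitting by whitespace:
  Word 1: 'bat'
  Word 2: 'fun'
  Word 3: 'bag'
  Word 4: 'bag'
  Word 5: 'pin'
Total whole words: 5

5


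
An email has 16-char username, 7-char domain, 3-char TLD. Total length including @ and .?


An email address has format: username@domain.tld
Username length: 16
'@' character: 1
Domain length: 7
'.' character: 1
TLD length: 3
Total = 16 + 1 + 7 + 1 + 3 = 28

28


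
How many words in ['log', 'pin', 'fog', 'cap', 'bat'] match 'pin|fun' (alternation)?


Alternation 'pin|fun' matches either 'pin' or 'fun'.
Checking each word:
  'log' -> no
  'pin' -> MATCH
  'fog' -> no
  'cap' -> no
  'bat' -> no
Matches: ['pin']
Count: 1

1


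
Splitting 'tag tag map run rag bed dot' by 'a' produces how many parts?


Splitting by 'a' breaks the string at each occurrence of the separator.
Text: 'tag tag map run rag bed dot'
Parts after split:
  Part 1: 't'
  Part 2: 'g t'
  Part 3: 'g m'
  Part 4: 'p run r'
  Part 5: 'g bed dot'
Total parts: 5

5


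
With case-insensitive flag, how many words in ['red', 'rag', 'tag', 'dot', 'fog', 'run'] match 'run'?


Case-insensitive matching: compare each word's lowercase form to 'run'.
  'red' -> lower='red' -> no
  'rag' -> lower='rag' -> no
  'tag' -> lower='tag' -> no
  'dot' -> lower='dot' -> no
  'fog' -> lower='fog' -> no
  'run' -> lower='run' -> MATCH
Matches: ['run']
Count: 1

1


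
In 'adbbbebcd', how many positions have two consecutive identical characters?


Looking for consecutive identical characters in 'adbbbebcd':
  pos 0-1: 'a' vs 'd' -> different
  pos 1-2: 'd' vs 'b' -> different
  pos 2-3: 'b' vs 'b' -> MATCH ('bb')
  pos 3-4: 'b' vs 'b' -> MATCH ('bb')
  pos 4-5: 'b' vs 'e' -> different
  pos 5-6: 'e' vs 'b' -> different
  pos 6-7: 'b' vs 'c' -> different
  pos 7-8: 'c' vs 'd' -> different
Consecutive identical pairs: ['bb', 'bb']
Count: 2

2


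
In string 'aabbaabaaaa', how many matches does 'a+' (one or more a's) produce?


Pattern 'a+' matches one or more consecutive a's.
String: 'aabbaabaaaa'
Scanning for runs of a:
  Match 1: 'aa' (length 2)
  Match 2: 'aa' (length 2)
  Match 3: 'aaaa' (length 4)
Total matches: 3

3


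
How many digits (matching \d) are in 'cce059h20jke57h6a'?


\d matches any digit 0-9.
Scanning 'cce059h20jke57h6a':
  pos 3: '0' -> DIGIT
  pos 4: '5' -> DIGIT
  pos 5: '9' -> DIGIT
  pos 7: '2' -> DIGIT
  pos 8: '0' -> DIGIT
  pos 12: '5' -> DIGIT
  pos 13: '7' -> DIGIT
  pos 15: '6' -> DIGIT
Digits found: ['0', '5', '9', '2', '0', '5', '7', '6']
Total: 8

8


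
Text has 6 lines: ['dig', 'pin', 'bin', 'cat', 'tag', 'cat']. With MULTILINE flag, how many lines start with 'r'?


With MULTILINE flag, ^ matches the start of each line.
Lines: ['dig', 'pin', 'bin', 'cat', 'tag', 'cat']
Checking which lines start with 'r':
  Line 1: 'dig' -> no
  Line 2: 'pin' -> no
  Line 3: 'bin' -> no
  Line 4: 'cat' -> no
  Line 5: 'tag' -> no
  Line 6: 'cat' -> no
Matching lines: []
Count: 0

0


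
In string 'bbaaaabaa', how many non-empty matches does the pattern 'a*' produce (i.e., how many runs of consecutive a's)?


Pattern 'a*' matches zero or more a's. We want non-empty runs of consecutive a's.
String: 'bbaaaabaa'
Walking through the string to find runs of a's:
  Run 1: positions 2-5 -> 'aaaa'
  Run 2: positions 7-8 -> 'aa'
Non-empty runs found: ['aaaa', 'aa']
Count: 2

2


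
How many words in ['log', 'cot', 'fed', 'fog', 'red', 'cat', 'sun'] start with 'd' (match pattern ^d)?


Pattern ^d anchors to start of word. Check which words begin with 'd':
  'log' -> no
  'cot' -> no
  'fed' -> no
  'fog' -> no
  'red' -> no
  'cat' -> no
  'sun' -> no
Matching words: []
Count: 0

0


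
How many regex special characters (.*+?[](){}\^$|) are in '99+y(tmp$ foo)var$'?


Regex special characters are: . * + ? [ ] ( ) { } \ ^ $ |
Scanning '99+y(tmp$ foo)var$':
  pos 2: '+' -> SPECIAL
  pos 4: '(' -> SPECIAL
  pos 8: '$' -> SPECIAL
  pos 13: ')' -> SPECIAL
  pos 17: '$' -> SPECIAL
Special chars found: ['+', '(', '$', ')', '$']
Total: 5

5


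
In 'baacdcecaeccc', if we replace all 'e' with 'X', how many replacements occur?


re.sub('e', 'X', text) replaces every occurrence of 'e' with 'X'.
Text: 'baacdcecaeccc'
Scanning for 'e':
  pos 6: 'e' -> replacement #1
  pos 9: 'e' -> replacement #2
Total replacements: 2

2


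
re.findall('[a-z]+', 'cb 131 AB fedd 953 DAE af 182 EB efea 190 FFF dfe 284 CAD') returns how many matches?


Pattern '[a-z]+' finds one or more lowercase letters.
Text: 'cb 131 AB fedd 953 DAE af 182 EB efea 190 FFF dfe 284 CAD'
Scanning for matches:
  Match 1: 'cb'
  Match 2: 'fedd'
  Match 3: 'af'
  Match 4: 'efea'
  Match 5: 'dfe'
Total matches: 5

5


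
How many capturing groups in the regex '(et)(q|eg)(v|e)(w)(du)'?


To count capturing groups, count each '(' that starts a group.
Pattern: '(et)(q|eg)(v|e)(w)(du)'
Walking through the pattern:
  Position 0: '(' -> group #1
  Position 4: '(' -> group #2
  Position 10: '(' -> group #3
  Position 15: '(' -> group #4
  Position 18: '(' -> group #5
Total capturing groups: 5

5


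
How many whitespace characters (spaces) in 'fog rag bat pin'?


\s matches whitespace characters (spaces, tabs, etc.).
Text: 'fog rag bat pin'
This text has 4 words separated by spaces.
Number of spaces = number of words - 1 = 4 - 1 = 3

3


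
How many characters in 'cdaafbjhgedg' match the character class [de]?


Character class [de] matches any of: {d, e}
Scanning string 'cdaafbjhgedg' character by character:
  pos 0: 'c' -> no
  pos 1: 'd' -> MATCH
  pos 2: 'a' -> no
  pos 3: 'a' -> no
  pos 4: 'f' -> no
  pos 5: 'b' -> no
  pos 6: 'j' -> no
  pos 7: 'h' -> no
  pos 8: 'g' -> no
  pos 9: 'e' -> MATCH
  pos 10: 'd' -> MATCH
  pos 11: 'g' -> no
Total matches: 3

3


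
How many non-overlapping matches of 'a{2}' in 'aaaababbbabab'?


Pattern 'a{2}' matches exactly 2 consecutive a's (greedy, non-overlapping).
String: 'aaaababbbabab'
Scanning for runs of a's:
  Run at pos 0: 'aaaa' (length 4) -> 2 match(es)
  Run at pos 5: 'a' (length 1) -> 0 match(es)
  Run at pos 9: 'a' (length 1) -> 0 match(es)
  Run at pos 11: 'a' (length 1) -> 0 match(es)
Matches found: ['aa', 'aa']
Total: 2

2


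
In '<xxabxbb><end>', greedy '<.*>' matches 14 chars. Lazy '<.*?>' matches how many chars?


Greedy '<.*>' tries to match as MUCH as possible.
Lazy '<.*?>' tries to match as LITTLE as possible.

String: '<xxabxbb><end>'
Greedy '<.*>' starts at first '<' and extends to the LAST '>': '<xxabxbb><end>' (14 chars)
Lazy '<.*?>' starts at first '<' and stops at the FIRST '>': '<xxabxbb>' (9 chars)

9


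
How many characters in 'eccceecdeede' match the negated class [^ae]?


Negated class [^ae] matches any char NOT in {a, e}
Scanning 'eccceecdeede':
  pos 0: 'e' -> no (excluded)
  pos 1: 'c' -> MATCH
  pos 2: 'c' -> MATCH
  pos 3: 'c' -> MATCH
  pos 4: 'e' -> no (excluded)
  pos 5: 'e' -> no (excluded)
  pos 6: 'c' -> MATCH
  pos 7: 'd' -> MATCH
  pos 8: 'e' -> no (excluded)
  pos 9: 'e' -> no (excluded)
  pos 10: 'd' -> MATCH
  pos 11: 'e' -> no (excluded)
Total matches: 6

6


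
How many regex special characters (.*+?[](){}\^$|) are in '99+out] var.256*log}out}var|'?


Regex special characters are: . * + ? [ ] ( ) { } \ ^ $ |
Scanning '99+out] var.256*log}out}var|':
  pos 2: '+' -> SPECIAL
  pos 6: ']' -> SPECIAL
  pos 11: '.' -> SPECIAL
  pos 15: '*' -> SPECIAL
  pos 19: '}' -> SPECIAL
  pos 23: '}' -> SPECIAL
  pos 27: '|' -> SPECIAL
Special chars found: ['+', ']', '.', '*', '}', '}', '|']
Total: 7

7


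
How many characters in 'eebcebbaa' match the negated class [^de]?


Negated class [^de] matches any char NOT in {d, e}
Scanning 'eebcebbaa':
  pos 0: 'e' -> no (excluded)
  pos 1: 'e' -> no (excluded)
  pos 2: 'b' -> MATCH
  pos 3: 'c' -> MATCH
  pos 4: 'e' -> no (excluded)
  pos 5: 'b' -> MATCH
  pos 6: 'b' -> MATCH
  pos 7: 'a' -> MATCH
  pos 8: 'a' -> MATCH
Total matches: 6

6


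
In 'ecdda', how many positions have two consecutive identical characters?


Looking for consecutive identical characters in 'ecdda':
  pos 0-1: 'e' vs 'c' -> different
  pos 1-2: 'c' vs 'd' -> different
  pos 2-3: 'd' vs 'd' -> MATCH ('dd')
  pos 3-4: 'd' vs 'a' -> different
Consecutive identical pairs: ['dd']
Count: 1

1


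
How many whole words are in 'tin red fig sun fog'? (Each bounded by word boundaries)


Word boundaries (\b) mark the start/end of each word.
Text: 'tin red fig sun fog'
Splitting by whitespace:
  Word 1: 'tin'
  Word 2: 'red'
  Word 3: 'fig'
  Word 4: 'sun'
  Word 5: 'fog'
Total whole words: 5

5


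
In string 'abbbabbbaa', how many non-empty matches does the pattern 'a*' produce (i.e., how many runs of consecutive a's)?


Pattern 'a*' matches zero or more a's. We want non-empty runs of consecutive a's.
String: 'abbbabbbaa'
Walking through the string to find runs of a's:
  Run 1: positions 0-0 -> 'a'
  Run 2: positions 4-4 -> 'a'
  Run 3: positions 8-9 -> 'aa'
Non-empty runs found: ['a', 'a', 'aa']
Count: 3

3


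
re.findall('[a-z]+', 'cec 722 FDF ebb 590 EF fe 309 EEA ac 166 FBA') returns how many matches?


Pattern '[a-z]+' finds one or more lowercase letters.
Text: 'cec 722 FDF ebb 590 EF fe 309 EEA ac 166 FBA'
Scanning for matches:
  Match 1: 'cec'
  Match 2: 'ebb'
  Match 3: 'fe'
  Match 4: 'ac'
Total matches: 4

4


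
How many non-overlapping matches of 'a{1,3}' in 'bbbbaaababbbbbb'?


Pattern 'a{1,3}' matches between 1 and 3 consecutive a's (greedy).
String: 'bbbbaaababbbbbb'
Finding runs of a's and applying greedy matching:
  Run at pos 4: 'aaa' (length 3)
  Run at pos 8: 'a' (length 1)
Matches: ['aaa', 'a']
Count: 2

2


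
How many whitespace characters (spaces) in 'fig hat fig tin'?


\s matches whitespace characters (spaces, tabs, etc.).
Text: 'fig hat fig tin'
This text has 4 words separated by spaces.
Number of spaces = number of words - 1 = 4 - 1 = 3

3


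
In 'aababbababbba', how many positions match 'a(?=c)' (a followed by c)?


Lookahead 'a(?=c)' matches 'a' only when followed by 'c'.
String: 'aababbababbba'
Checking each position where char is 'a':
  pos 0: 'a' -> no (next='a')
  pos 1: 'a' -> no (next='b')
  pos 3: 'a' -> no (next='b')
  pos 6: 'a' -> no (next='b')
  pos 8: 'a' -> no (next='b')
Matching positions: []
Count: 0

0


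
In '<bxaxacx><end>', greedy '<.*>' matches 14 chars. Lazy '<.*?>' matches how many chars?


Greedy '<.*>' tries to match as MUCH as possible.
Lazy '<.*?>' tries to match as LITTLE as possible.

String: '<bxaxacx><end>'
Greedy '<.*>' starts at first '<' and extends to the LAST '>': '<bxaxacx><end>' (14 chars)
Lazy '<.*?>' starts at first '<' and stops at the FIRST '>': '<bxaxacx>' (9 chars)

9


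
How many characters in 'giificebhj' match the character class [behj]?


Character class [behj] matches any of: {b, e, h, j}
Scanning string 'giificebhj' character by character:
  pos 0: 'g' -> no
  pos 1: 'i' -> no
  pos 2: 'i' -> no
  pos 3: 'f' -> no
  pos 4: 'i' -> no
  pos 5: 'c' -> no
  pos 6: 'e' -> MATCH
  pos 7: 'b' -> MATCH
  pos 8: 'h' -> MATCH
  pos 9: 'j' -> MATCH
Total matches: 4

4


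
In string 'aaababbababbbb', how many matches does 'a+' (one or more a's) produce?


Pattern 'a+' matches one or more consecutive a's.
String: 'aaababbababbbb'
Scanning for runs of a:
  Match 1: 'aaa' (length 3)
  Match 2: 'a' (length 1)
  Match 3: 'a' (length 1)
  Match 4: 'a' (length 1)
Total matches: 4

4


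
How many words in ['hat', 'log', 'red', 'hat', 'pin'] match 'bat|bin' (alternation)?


Alternation 'bat|bin' matches either 'bat' or 'bin'.
Checking each word:
  'hat' -> no
  'log' -> no
  'red' -> no
  'hat' -> no
  'pin' -> no
Matches: []
Count: 0

0


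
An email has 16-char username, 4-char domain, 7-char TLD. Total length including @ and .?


An email address has format: username@domain.tld
Username length: 16
'@' character: 1
Domain length: 4
'.' character: 1
TLD length: 7
Total = 16 + 1 + 4 + 1 + 7 = 29

29


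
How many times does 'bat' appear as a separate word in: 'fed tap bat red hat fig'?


Scanning each word for exact match 'bat':
  Word 1: 'fed' -> no
  Word 2: 'tap' -> no
  Word 3: 'bat' -> MATCH
  Word 4: 'red' -> no
  Word 5: 'hat' -> no
  Word 6: 'fig' -> no
Total matches: 1

1


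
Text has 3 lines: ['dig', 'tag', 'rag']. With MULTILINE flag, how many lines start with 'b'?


With MULTILINE flag, ^ matches the start of each line.
Lines: ['dig', 'tag', 'rag']
Checking which lines start with 'b':
  Line 1: 'dig' -> no
  Line 2: 'tag' -> no
  Line 3: 'rag' -> no
Matching lines: []
Count: 0

0


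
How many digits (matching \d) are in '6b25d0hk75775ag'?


\d matches any digit 0-9.
Scanning '6b25d0hk75775ag':
  pos 0: '6' -> DIGIT
  pos 2: '2' -> DIGIT
  pos 3: '5' -> DIGIT
  pos 5: '0' -> DIGIT
  pos 8: '7' -> DIGIT
  pos 9: '5' -> DIGIT
  pos 10: '7' -> DIGIT
  pos 11: '7' -> DIGIT
  pos 12: '5' -> DIGIT
Digits found: ['6', '2', '5', '0', '7', '5', '7', '7', '5']
Total: 9

9


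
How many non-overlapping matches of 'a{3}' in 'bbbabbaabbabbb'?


Pattern 'a{3}' matches exactly 3 consecutive a's (greedy, non-overlapping).
String: 'bbbabbaabbabbb'
Scanning for runs of a's:
  Run at pos 3: 'a' (length 1) -> 0 match(es)
  Run at pos 6: 'aa' (length 2) -> 0 match(es)
  Run at pos 10: 'a' (length 1) -> 0 match(es)
Matches found: []
Total: 0

0


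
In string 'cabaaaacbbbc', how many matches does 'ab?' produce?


Pattern 'ab?' matches 'a' optionally followed by 'b'.
String: 'cabaaaacbbbc'
Scanning left to right for 'a' then checking next char:
  Match 1: 'ab' (a followed by b)
  Match 2: 'a' (a not followed by b)
  Match 3: 'a' (a not followed by b)
  Match 4: 'a' (a not followed by b)
  Match 5: 'a' (a not followed by b)
Total matches: 5

5


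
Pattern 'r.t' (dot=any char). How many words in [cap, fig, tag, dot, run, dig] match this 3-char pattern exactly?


Pattern 'r.t' means: starts with 'r', any single char, ends with 't'.
Checking each word (must be exactly 3 chars):
  'cap' (len=3): no
  'fig' (len=3): no
  'tag' (len=3): no
  'dot' (len=3): no
  'run' (len=3): no
  'dig' (len=3): no
Matching words: []
Total: 0

0


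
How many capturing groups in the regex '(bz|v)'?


To count capturing groups, count each '(' that starts a group.
Pattern: '(bz|v)'
Walking through the pattern:
  Position 0: '(' -> group #1
Total capturing groups: 1

1


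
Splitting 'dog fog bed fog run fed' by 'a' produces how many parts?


Splitting by 'a' breaks the string at each occurrence of the separator.
Text: 'dog fog bed fog run fed'
Parts after split:
  Part 1: 'dog fog bed fog run fed'
Total parts: 1

1


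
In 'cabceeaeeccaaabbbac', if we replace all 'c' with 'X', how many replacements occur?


re.sub('c', 'X', text) replaces every occurrence of 'c' with 'X'.
Text: 'cabceeaeeccaaabbbac'
Scanning for 'c':
  pos 0: 'c' -> replacement #1
  pos 3: 'c' -> replacement #2
  pos 9: 'c' -> replacement #3
  pos 10: 'c' -> replacement #4
  pos 18: 'c' -> replacement #5
Total replacements: 5

5


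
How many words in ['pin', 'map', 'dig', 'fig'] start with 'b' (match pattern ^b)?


Pattern ^b anchors to start of word. Check which words begin with 'b':
  'pin' -> no
  'map' -> no
  'dig' -> no
  'fig' -> no
Matching words: []
Count: 0

0


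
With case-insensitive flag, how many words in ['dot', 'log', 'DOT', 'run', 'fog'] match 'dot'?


Case-insensitive matching: compare each word's lowercase form to 'dot'.
  'dot' -> lower='dot' -> MATCH
  'log' -> lower='log' -> no
  'DOT' -> lower='dot' -> MATCH
  'run' -> lower='run' -> no
  'fog' -> lower='fog' -> no
Matches: ['dot', 'DOT']
Count: 2

2


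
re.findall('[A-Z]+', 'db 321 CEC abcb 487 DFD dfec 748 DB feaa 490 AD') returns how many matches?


Pattern '[A-Z]+' finds one or more uppercase letters.
Text: 'db 321 CEC abcb 487 DFD dfec 748 DB feaa 490 AD'
Scanning for matches:
  Match 1: 'CEC'
  Match 2: 'DFD'
  Match 3: 'DB'
  Match 4: 'AD'
Total matches: 4

4


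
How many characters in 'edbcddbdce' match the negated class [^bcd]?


Negated class [^bcd] matches any char NOT in {b, c, d}
Scanning 'edbcddbdce':
  pos 0: 'e' -> MATCH
  pos 1: 'd' -> no (excluded)
  pos 2: 'b' -> no (excluded)
  pos 3: 'c' -> no (excluded)
  pos 4: 'd' -> no (excluded)
  pos 5: 'd' -> no (excluded)
  pos 6: 'b' -> no (excluded)
  pos 7: 'd' -> no (excluded)
  pos 8: 'c' -> no (excluded)
  pos 9: 'e' -> MATCH
Total matches: 2

2


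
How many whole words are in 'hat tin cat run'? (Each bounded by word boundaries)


Word boundaries (\b) mark the start/end of each word.
Text: 'hat tin cat run'
Splitting by whitespace:
  Word 1: 'hat'
  Word 2: 'tin'
  Word 3: 'cat'
  Word 4: 'run'
Total whole words: 4

4


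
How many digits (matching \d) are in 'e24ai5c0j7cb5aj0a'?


\d matches any digit 0-9.
Scanning 'e24ai5c0j7cb5aj0a':
  pos 1: '2' -> DIGIT
  pos 2: '4' -> DIGIT
  pos 5: '5' -> DIGIT
  pos 7: '0' -> DIGIT
  pos 9: '7' -> DIGIT
  pos 12: '5' -> DIGIT
  pos 15: '0' -> DIGIT
Digits found: ['2', '4', '5', '0', '7', '5', '0']
Total: 7

7


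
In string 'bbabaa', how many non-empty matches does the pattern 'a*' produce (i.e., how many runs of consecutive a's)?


Pattern 'a*' matches zero or more a's. We want non-empty runs of consecutive a's.
String: 'bbabaa'
Walking through the string to find runs of a's:
  Run 1: positions 2-2 -> 'a'
  Run 2: positions 4-5 -> 'aa'
Non-empty runs found: ['a', 'aa']
Count: 2

2


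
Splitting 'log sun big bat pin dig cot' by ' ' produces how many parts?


Splitting by ' ' breaks the string at each occurrence of the separator.
Text: 'log sun big bat pin dig cot'
Parts after split:
  Part 1: 'log'
  Part 2: 'sun'
  Part 3: 'big'
  Part 4: 'bat'
  Part 5: 'pin'
  Part 6: 'dig'
  Part 7: 'cot'
Total parts: 7

7


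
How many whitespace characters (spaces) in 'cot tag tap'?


\s matches whitespace characters (spaces, tabs, etc.).
Text: 'cot tag tap'
This text has 3 words separated by spaces.
Number of spaces = number of words - 1 = 3 - 1 = 2

2


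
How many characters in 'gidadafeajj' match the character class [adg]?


Character class [adg] matches any of: {a, d, g}
Scanning string 'gidadafeajj' character by character:
  pos 0: 'g' -> MATCH
  pos 1: 'i' -> no
  pos 2: 'd' -> MATCH
  pos 3: 'a' -> MATCH
  pos 4: 'd' -> MATCH
  pos 5: 'a' -> MATCH
  pos 6: 'f' -> no
  pos 7: 'e' -> no
  pos 8: 'a' -> MATCH
  pos 9: 'j' -> no
  pos 10: 'j' -> no
Total matches: 6

6


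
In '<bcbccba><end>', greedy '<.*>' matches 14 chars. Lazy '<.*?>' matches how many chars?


Greedy '<.*>' tries to match as MUCH as possible.
Lazy '<.*?>' tries to match as LITTLE as possible.

String: '<bcbccba><end>'
Greedy '<.*>' starts at first '<' and extends to the LAST '>': '<bcbccba><end>' (14 chars)
Lazy '<.*?>' starts at first '<' and stops at the FIRST '>': '<bcbccba>' (9 chars)

9


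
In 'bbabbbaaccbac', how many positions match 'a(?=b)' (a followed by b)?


Lookahead 'a(?=b)' matches 'a' only when followed by 'b'.
String: 'bbabbbaaccbac'
Checking each position where char is 'a':
  pos 2: 'a' -> MATCH (next='b')
  pos 6: 'a' -> no (next='a')
  pos 7: 'a' -> no (next='c')
  pos 11: 'a' -> no (next='c')
Matching positions: [2]
Count: 1

1


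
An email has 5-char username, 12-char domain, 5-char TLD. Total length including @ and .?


An email address has format: username@domain.tld
Username length: 5
'@' character: 1
Domain length: 12
'.' character: 1
TLD length: 5
Total = 5 + 1 + 12 + 1 + 5 = 24

24


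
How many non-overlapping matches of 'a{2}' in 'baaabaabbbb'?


Pattern 'a{2}' matches exactly 2 consecutive a's (greedy, non-overlapping).
String: 'baaabaabbbb'
Scanning for runs of a's:
  Run at pos 1: 'aaa' (length 3) -> 1 match(es)
  Run at pos 5: 'aa' (length 2) -> 1 match(es)
Matches found: ['aa', 'aa']
Total: 2

2


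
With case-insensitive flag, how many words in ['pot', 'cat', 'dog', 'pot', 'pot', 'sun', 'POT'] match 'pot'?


Case-insensitive matching: compare each word's lowercase form to 'pot'.
  'pot' -> lower='pot' -> MATCH
  'cat' -> lower='cat' -> no
  'dog' -> lower='dog' -> no
  'pot' -> lower='pot' -> MATCH
  'pot' -> lower='pot' -> MATCH
  'sun' -> lower='sun' -> no
  'POT' -> lower='pot' -> MATCH
Matches: ['pot', 'pot', 'pot', 'POT']
Count: 4

4
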